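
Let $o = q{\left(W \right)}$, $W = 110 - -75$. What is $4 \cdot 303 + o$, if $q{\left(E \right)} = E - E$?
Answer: $1212$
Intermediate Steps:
$W = 185$ ($W = 110 + 75 = 185$)
$q{\left(E \right)} = 0$
$o = 0$
$4 \cdot 303 + o = 4 \cdot 303 + 0 = 1212 + 0 = 1212$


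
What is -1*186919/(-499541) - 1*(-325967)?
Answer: 162834068066/499541 ≈ 3.2597e+5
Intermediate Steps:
-1*186919/(-499541) - 1*(-325967) = -186919*(-1/499541) + 325967 = 186919/499541 + 325967 = 162834068066/499541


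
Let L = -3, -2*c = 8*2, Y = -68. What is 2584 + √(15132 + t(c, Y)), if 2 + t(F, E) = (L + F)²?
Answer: 2584 + √15251 ≈ 2707.5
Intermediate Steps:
c = -8 (c = -4*2 = -½*16 = -8)
t(F, E) = -2 + (-3 + F)²
2584 + √(15132 + t(c, Y)) = 2584 + √(15132 + (-2 + (-3 - 8)²)) = 2584 + √(15132 + (-2 + (-11)²)) = 2584 + √(15132 + (-2 + 121)) = 2584 + √(15132 + 119) = 2584 + √15251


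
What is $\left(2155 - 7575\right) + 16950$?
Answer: $11530$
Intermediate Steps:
$\left(2155 - 7575\right) + 16950 = -5420 + 16950 = 11530$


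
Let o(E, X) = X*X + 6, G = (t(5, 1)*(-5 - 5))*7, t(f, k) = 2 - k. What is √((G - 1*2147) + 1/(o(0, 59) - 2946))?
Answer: 2*I*√162218309/541 ≈ 47.085*I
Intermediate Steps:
G = -70 (G = ((2 - 1*1)*(-5 - 5))*7 = ((2 - 1)*(-10))*7 = (1*(-10))*7 = -10*7 = -70)
o(E, X) = 6 + X² (o(E, X) = X² + 6 = 6 + X²)
√((G - 1*2147) + 1/(o(0, 59) - 2946)) = √((-70 - 1*2147) + 1/((6 + 59²) - 2946)) = √((-70 - 2147) + 1/((6 + 3481) - 2946)) = √(-2217 + 1/(3487 - 2946)) = √(-2217 + 1/541) = √(-1199396/541) = 2*I*√162218309/541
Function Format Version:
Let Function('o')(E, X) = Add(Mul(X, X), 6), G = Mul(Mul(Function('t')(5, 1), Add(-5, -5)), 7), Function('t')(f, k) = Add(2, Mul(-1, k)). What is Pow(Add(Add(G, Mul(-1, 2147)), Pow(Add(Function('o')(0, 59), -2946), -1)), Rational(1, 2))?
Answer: Mul(Rational(2, 541), I, Pow(162218309, Rational(1, 2))) ≈ Mul(47.085, I)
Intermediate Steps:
G = -70 (G = Mul(Mul(Add(2, Mul(-1, 1)), Add(-5, -5)), 7) = Mul(Mul(Add(2, -1), -10), 7) = Mul(Mul(1, -10), 7) = Mul(-10, 7) = -70)
Function('o')(E, X) = Add(6, Pow(X, 2)) (Function('o')(E, X) = Add(Pow(X, 2), 6) = Add(6, Pow(X, 2)))
Pow(Add(Add(G, Mul(-1, 2147)), Pow(Add(Function('o')(0, 59), -2946), -1)), Rational(1, 2)) = Pow(Add(Add(-70, Mul(-1, 2147)), Pow(Add(Add(6, Pow(59, 2)), -2946), -1)), Rational(1, 2)) = Pow(Add(Add(-70, -2147), Pow(Add(Add(6, 3481), -2946), -1)), Rational(1, 2)) = Pow(Add(-2217, Pow(Add(3487, -2946), -1)), Rational(1, 2)) = Pow(Add(-2217, Pow(541, -1)), Rational(1, 2)) = Pow(Add(-2217, Rational(1, 541)), Rational(1, 2)) = Pow(Rational(-1199396, 541), Rational(1, 2)) = Mul(Rational(2, 541), I, Pow(162218309, Rational(1, 2)))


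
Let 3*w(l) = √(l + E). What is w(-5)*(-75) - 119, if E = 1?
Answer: -119 - 50*I ≈ -119.0 - 50.0*I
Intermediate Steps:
w(l) = √(1 + l)/3 (w(l) = √(l + 1)/3 = √(1 + l)/3)
w(-5)*(-75) - 119 = (√(1 - 5)/3)*(-75) - 119 = (√(-4)/3)*(-75) - 119 = ((2*I)/3)*(-75) - 119 = (2*I/3)*(-75) - 119 = -50*I - 119 = -119 - 50*I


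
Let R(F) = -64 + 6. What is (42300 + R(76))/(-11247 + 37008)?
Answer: 42242/25761 ≈ 1.6398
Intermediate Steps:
R(F) = -58
(42300 + R(76))/(-11247 + 37008) = (42300 - 58)/(-11247 + 37008) = 42242/25761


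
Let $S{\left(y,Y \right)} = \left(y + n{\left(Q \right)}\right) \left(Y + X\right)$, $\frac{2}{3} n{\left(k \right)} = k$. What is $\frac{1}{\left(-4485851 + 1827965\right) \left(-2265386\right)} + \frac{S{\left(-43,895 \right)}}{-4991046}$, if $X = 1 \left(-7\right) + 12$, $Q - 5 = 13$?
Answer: $\frac{14450730562422241}{5008629233784966636} \approx 0.0028852$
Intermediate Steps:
$Q = 18$ ($Q = 5 + 13 = 18$)
$n{\left(k \right)} = \frac{3 k}{2}$
$X = 5$ ($X = -7 + 12 = 5$)
$S{\left(y,Y \right)} = \left(5 + Y\right) \left(27 + y\right)$ ($S{\left(y,Y \right)} = \left(y + \frac{3}{2} \cdot 18\right) \left(Y + 5\right) = \left(y + 27\right) \left(5 + Y\right) = \left(27 + y\right) \left(5 + Y\right) = \left(5 + Y\right) \left(27 + y\right)$)
$\frac{1}{\left(-4485851 + 1827965\right) \left(-2265386\right)} + \frac{S{\left(-43,895 \right)}}{-4991046} = \frac{1}{\left(-4485851 + 1827965\right) \left(-2265386\right)} + \frac{135 + 5 \left(-43\right) + 27 \cdot 895 + 895 \left(-43\right)}{-4991046} = \frac{1}{-2657886} \left(- \frac{1}{2265386}\right) + \left(135 - 215 + 24165 - 38485\right) \left(- \frac{1}{4991046}\right) = \left(- \frac{1}{2657886}\right) \left(- \frac{1}{2265386}\right) - - \frac{2400}{831841} = \frac{1}{6021137733996} + \frac{2400}{831841} = \frac{14450730562422241}{5008629233784966636}$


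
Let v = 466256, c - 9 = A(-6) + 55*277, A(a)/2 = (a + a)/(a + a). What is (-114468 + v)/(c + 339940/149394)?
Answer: 6569377059/284750108 ≈ 23.071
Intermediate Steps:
A(a) = 2 (A(a) = 2*((a + a)/(a + a)) = 2*((2*a)/((2*a))) = 2*((2*a)*(1/(2*a))) = 2*1 = 2)
c = 15246 (c = 9 + (2 + 55*277) = 9 + (2 + 15235) = 9 + 15237 = 15246)
(-114468 + v)/(c + 339940/149394) = (-114468 + 466256)/(15246 + 339940/149394) = 351788/(15246 + 339940*(1/149394)) = 351788/(15246 + 169970/74697) = 351788/(1139000432/74697) = 351788*(74697/1139000432) = 6569377059/284750108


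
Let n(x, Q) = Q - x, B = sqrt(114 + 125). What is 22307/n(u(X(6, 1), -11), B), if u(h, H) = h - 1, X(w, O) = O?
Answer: 22307*sqrt(239)/239 ≈ 1442.9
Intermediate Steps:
u(h, H) = -1 + h
B = sqrt(239) ≈ 15.460
22307/n(u(X(6, 1), -11), B) = 22307/(sqrt(239) - (-1 + 1)) = 22307/(sqrt(239) - 1*0) = 22307/(sqrt(239) + 0) = 22307/(sqrt(239)) = 22307*(sqrt(239)/239) = 22307*sqrt(239)/239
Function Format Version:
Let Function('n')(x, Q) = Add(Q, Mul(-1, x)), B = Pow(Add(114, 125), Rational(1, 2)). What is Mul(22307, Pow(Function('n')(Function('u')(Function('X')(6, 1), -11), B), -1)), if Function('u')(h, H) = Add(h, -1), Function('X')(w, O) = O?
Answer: Mul(Rational(22307, 239), Pow(239, Rational(1, 2))) ≈ 1442.9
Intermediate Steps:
Function('u')(h, H) = Add(-1, h)
B = Pow(239, Rational(1, 2)) ≈ 15.460
Mul(22307, Pow(Function('n')(Function('u')(Function('X')(6, 1), -11), B), -1)) = Mul(22307, Pow(Add(Pow(239, Rational(1, 2)), Mul(-1, Add(-1, 1))), -1)) = Mul(22307, Pow(Add(Pow(239, Rational(1, 2)), Mul(-1, 0)), -1)) = Mul(22307, Pow(Add(Pow(239, Rational(1, 2)), 0), -1)) = Mul(22307, Pow(Pow(239, Rational(1, 2)), -1)) = Mul(22307, Mul(Rational(1, 239), Pow(239, Rational(1, 2)))) = Mul(Rational(22307, 239), Pow(239, Rational(1, 2)))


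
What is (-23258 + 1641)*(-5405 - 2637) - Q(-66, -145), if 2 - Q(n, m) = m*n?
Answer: 173853482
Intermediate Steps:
Q(n, m) = 2 - m*n
(-23258 + 1641)*(-5405 - 2637) - Q(-66, -145) = (-23258 + 1641)*(-5405 - 2637) - (2 - 1*(-145)*(-66)) = -21617*(-8042) - (2 - 9570) = 173843914 - 1*(-9568) = 173843914 + 9568 = 173853482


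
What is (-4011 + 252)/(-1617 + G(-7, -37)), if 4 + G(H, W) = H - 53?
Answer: 3759/1681 ≈ 2.2362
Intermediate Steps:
G(H, W) = -57 + H (G(H, W) = -4 + (H - 53) = -4 + (-53 + H) = -57 + H)
(-4011 + 252)/(-1617 + G(-7, -37)) = (-4011 + 252)/(-1617 + (-57 - 7)) = -3759/(-1617 - 64) = -3759/(-1681) = -3759*(-1/1681) = 3759/1681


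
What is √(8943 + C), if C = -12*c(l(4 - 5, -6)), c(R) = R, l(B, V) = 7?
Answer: √8859 ≈ 94.122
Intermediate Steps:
C = -84 (C = -12*7 = -84)
√(8943 + C) = √(8943 - 84) = √8859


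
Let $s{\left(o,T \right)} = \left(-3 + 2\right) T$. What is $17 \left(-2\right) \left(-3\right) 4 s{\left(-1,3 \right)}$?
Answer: $-1224$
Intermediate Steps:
$s{\left(o,T \right)} = - T$
$17 \left(-2\right) \left(-3\right) 4 s{\left(-1,3 \right)} = 17 \left(-2\right) \left(-3\right) 4 \left(\left(-1\right) 3\right) = 17 \cdot 6 \cdot 4 \left(-3\right) = 17 \cdot 24 \left(-3\right) = 17 \left(-72\right) = -1224$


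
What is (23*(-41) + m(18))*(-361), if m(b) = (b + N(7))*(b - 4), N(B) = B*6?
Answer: 37183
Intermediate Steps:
N(B) = 6*B
m(b) = (-4 + b)*(42 + b) (m(b) = (b + 6*7)*(b - 4) = (b + 42)*(-4 + b) = (42 + b)*(-4 + b) = (-4 + b)*(42 + b))
(23*(-41) + m(18))*(-361) = (23*(-41) + (-168 + 18**2 + 38*18))*(-361) = (-943 + (-168 + 324 + 684))*(-361) = (-943 + 840)*(-361) = -103*(-361) = 37183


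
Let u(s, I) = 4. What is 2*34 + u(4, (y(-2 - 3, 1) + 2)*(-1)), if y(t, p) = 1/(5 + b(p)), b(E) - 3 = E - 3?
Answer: 72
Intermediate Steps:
b(E) = E (b(E) = 3 + (E - 3) = 3 + (-3 + E) = E)
y(t, p) = 1/(5 + p)
2*34 + u(4, (y(-2 - 3, 1) + 2)*(-1)) = 2*34 + 4 = 68 + 4 = 72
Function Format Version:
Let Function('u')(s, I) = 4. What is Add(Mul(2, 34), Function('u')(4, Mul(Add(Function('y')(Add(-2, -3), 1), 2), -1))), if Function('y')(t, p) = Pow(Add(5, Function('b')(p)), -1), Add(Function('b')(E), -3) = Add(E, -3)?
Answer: 72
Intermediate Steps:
Function('b')(E) = E (Function('b')(E) = Add(3, Add(E, -3)) = Add(3, Add(-3, E)) = E)
Function('y')(t, p) = Pow(Add(5, p), -1)
Add(Mul(2, 34), Function('u')(4, Mul(Add(Function('y')(Add(-2, -3), 1), 2), -1))) = Add(Mul(2, 34), 4) = Add(68, 4) = 72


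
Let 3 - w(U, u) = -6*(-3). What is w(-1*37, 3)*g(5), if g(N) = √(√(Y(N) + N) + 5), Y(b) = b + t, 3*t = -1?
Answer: -5*√(45 + 3*√87) ≈ -42.715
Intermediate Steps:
t = -⅓ (t = (⅓)*(-1) = -⅓ ≈ -0.33333)
w(U, u) = -15 (w(U, u) = 3 - (-6)*(-3) = 3 - 1*18 = 3 - 18 = -15)
Y(b) = -⅓ + b (Y(b) = b - ⅓ = -⅓ + b)
g(N) = √(5 + √(-⅓ + 2*N)) (g(N) = √(√((-⅓ + N) + N) + 5) = √(√(-⅓ + 2*N) + 5) = √(5 + √(-⅓ + 2*N)))
w(-1*37, 3)*g(5) = -5*√(45 + 3*√3*√(-1 + 6*5)) = -5*√(45 + 3*√3*√(-1 + 30)) = -5*√(45 + 3*√3*√29) = -5*√(45 + 3*√87)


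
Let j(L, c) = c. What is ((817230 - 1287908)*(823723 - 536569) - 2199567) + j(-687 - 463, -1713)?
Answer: -135159271692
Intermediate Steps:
((817230 - 1287908)*(823723 - 536569) - 2199567) + j(-687 - 463, -1713) = ((817230 - 1287908)*(823723 - 536569) - 2199567) - 1713 = (-470678*287154 - 2199567) - 1713 = (-135157070412 - 2199567) - 1713 = -135159269979 - 1713 = -135159271692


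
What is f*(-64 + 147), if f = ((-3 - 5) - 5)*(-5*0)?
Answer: 0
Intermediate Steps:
f = 0 (f = (-8 - 5)*0 = -13*0 = 0)
f*(-64 + 147) = 0*(-64 + 147) = 0*83 = 0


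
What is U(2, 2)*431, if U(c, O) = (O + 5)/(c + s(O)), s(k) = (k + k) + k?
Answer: 3017/8 ≈ 377.13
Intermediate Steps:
s(k) = 3*k (s(k) = 2*k + k = 3*k)
U(c, O) = (5 + O)/(c + 3*O) (U(c, O) = (O + 5)/(c + 3*O) = (5 + O)/(c + 3*O))
U(2, 2)*431 = ((5 + 2)/(2 + 3*2))*431 = (7/(2 + 6))*431 = (7/8)*431 = 3017/8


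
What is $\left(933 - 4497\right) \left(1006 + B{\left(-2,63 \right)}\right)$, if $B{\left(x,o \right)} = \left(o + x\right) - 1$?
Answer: $-3799224$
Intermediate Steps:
$B{\left(x,o \right)} = -1 + o + x$
$\left(933 - 4497\right) \left(1006 + B{\left(-2,63 \right)}\right) = \left(933 - 4497\right) \left(1006 - -60\right) = - 3564 \left(1006 + 60\right) = \left(-3564\right) 1066 = -3799224$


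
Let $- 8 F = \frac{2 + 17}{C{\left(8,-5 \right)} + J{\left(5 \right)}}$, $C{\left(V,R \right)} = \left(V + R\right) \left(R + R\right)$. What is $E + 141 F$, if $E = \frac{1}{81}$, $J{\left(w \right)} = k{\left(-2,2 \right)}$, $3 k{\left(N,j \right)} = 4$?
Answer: $\frac{651685}{55728} \approx 11.694$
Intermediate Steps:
$C{\left(V,R \right)} = 2 R \left(R + V\right)$ ($C{\left(V,R \right)} = \left(R + V\right) 2 R = 2 R \left(R + V\right)$)
$k{\left(N,j \right)} = \frac{4}{3}$ ($k{\left(N,j \right)} = \frac{1}{3} \cdot 4 = \frac{4}{3}$)
$J{\left(w \right)} = \frac{4}{3}$
$F = \frac{57}{688}$ ($F = - \frac{\left(2 + 17\right) \frac{1}{2 \left(-5\right) \left(-5 + 8\right) + \frac{4}{3}}}{8} = - \frac{19 \frac{1}{2 \left(-5\right) 3 + \frac{4}{3}}}{8} = - \frac{19 \frac{1}{-30 + \frac{4}{3}}}{8} = - \frac{19 \frac{1}{- \frac{86}{3}}}{8} = - \frac{19 \left(- \frac{3}{86}\right)}{8} = \left(- \frac{1}{8}\right) \left(- \frac{57}{86}\right) = \frac{57}{688} \approx 0.082849$)
$E = \frac{1}{81} \approx 0.012346$
$E + 141 F = \frac{1}{81} + 141 \cdot \frac{57}{688} = \frac{1}{81} + \frac{8037}{688} = \frac{651685}{55728}$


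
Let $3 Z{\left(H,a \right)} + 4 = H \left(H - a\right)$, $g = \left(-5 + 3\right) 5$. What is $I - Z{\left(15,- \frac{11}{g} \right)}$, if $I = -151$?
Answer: $- \frac{1315}{6} \approx -219.17$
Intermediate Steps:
$g = -10$ ($g = \left(-2\right) 5 = -10$)
$Z{\left(H,a \right)} = - \frac{4}{3} + \frac{H \left(H - a\right)}{3}$
$I - Z{\left(15,- \frac{11}{g} \right)} = -151 - \left(- \frac{4}{3} + \frac{15^{2}}{3} - 5 \left(- \frac{11}{-10}\right)\right) = -151 - \left(- \frac{4}{3} + \frac{1}{3} \cdot 225 - 5 \left(\left(-11\right) \left(- \frac{1}{10}\right)\right)\right) = -151 - \left(- \frac{4}{3} + 75 - 5 \cdot \frac{11}{10}\right) = -151 - \left(- \frac{4}{3} + 75 - \frac{11}{2}\right) = -151 - \frac{409}{6} = - \frac{1315}{6}$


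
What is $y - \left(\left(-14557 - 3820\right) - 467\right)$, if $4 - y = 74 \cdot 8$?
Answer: $18256$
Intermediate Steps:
$y = -588$ ($y = 4 - 74 \cdot 8 = 4 - 592 = -588$)
$y - \left(\left(-14557 - 3820\right) - 467\right) = -588 - \left(\left(-14557 - 3820\right) - 467\right) = -588 - \left(-18377 - 467\right) = -588 - -18844 = -588 + 18844 = 18256$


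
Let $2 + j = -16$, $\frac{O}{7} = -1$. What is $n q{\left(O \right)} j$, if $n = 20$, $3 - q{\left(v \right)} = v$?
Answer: $-3600$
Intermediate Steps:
$O = -7$ ($O = 7 \left(-1\right) = -7$)
$q{\left(v \right)} = 3 - v$
$j = -18$ ($j = -2 - 16 = -18$)
$n q{\left(O \right)} j = 20 \left(3 - -7\right) \left(-18\right) = 20 \left(3 + 7\right) \left(-18\right) = 20 \cdot 10 \left(-18\right) = 200 \left(-18\right) = -3600$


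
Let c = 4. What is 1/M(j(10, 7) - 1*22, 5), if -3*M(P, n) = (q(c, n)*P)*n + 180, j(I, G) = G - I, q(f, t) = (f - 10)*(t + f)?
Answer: -1/2310 ≈ -0.00043290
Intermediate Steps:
q(f, t) = (-10 + f)*(f + t)
M(P, n) = -60 - P*n*(-24 - 6*n)/3 (M(P, n) = -(((4² - 10*4 - 10*n + 4*n)*P)*n + 180)/3 = -(((16 - 40 - 10*n + 4*n)*P)*n + 180)/3 = -(((-24 - 6*n)*P)*n + 180)/3 = -((P*(-24 - 6*n))*n + 180)/3 = -(P*n*(-24 - 6*n) + 180)/3 = -(180 + P*n*(-24 - 6*n))/3 = -60 - P*n*(-24 - 6*n)/3)
1/M(j(10, 7) - 1*22, 5) = 1/(-60 + 2*((7 - 1*10) - 1*22)*5*(4 + 5)) = 1/(-60 + 2*((7 - 10) - 22)*5*9) = 1/(-60 + 2*(-3 - 22)*5*9) = 1/(-60 + 2*(-25)*5*9) = 1/(-60 - 2250) = 1/(-2310) = -1/2310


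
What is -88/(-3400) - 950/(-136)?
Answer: 11919/1700 ≈ 7.0112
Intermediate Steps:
-88/(-3400) - 950/(-136) = -88*(-1/3400) - 950*(-1/136) = 11/425 + 475/68 = 11919/1700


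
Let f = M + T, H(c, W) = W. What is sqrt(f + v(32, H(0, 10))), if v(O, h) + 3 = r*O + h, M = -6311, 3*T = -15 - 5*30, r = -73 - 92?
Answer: I*sqrt(11639) ≈ 107.88*I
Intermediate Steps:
r = -165
T = -55 (T = (-15 - 5*30)/3 = (-15 - 150)/3 = (1/3)*(-165) = -55)
v(O, h) = -3 + h - 165*O (v(O, h) = -3 + (-165*O + h) = -3 + (h - 165*O) = -3 + h - 165*O)
f = -6366 (f = -6311 - 55 = -6366)
sqrt(f + v(32, H(0, 10))) = sqrt(-6366 + (-3 + 10 - 165*32)) = sqrt(-6366 + (-3 + 10 - 5280)) = sqrt(-6366 - 5273) = sqrt(-11639) = I*sqrt(11639)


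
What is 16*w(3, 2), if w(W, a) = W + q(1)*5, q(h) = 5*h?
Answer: 448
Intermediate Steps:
w(W, a) = 25 + W (w(W, a) = W + (5*1)*5 = W + 5*5 = W + 25 = 25 + W)
16*w(3, 2) = 16*(25 + 3) = 16*28 = 448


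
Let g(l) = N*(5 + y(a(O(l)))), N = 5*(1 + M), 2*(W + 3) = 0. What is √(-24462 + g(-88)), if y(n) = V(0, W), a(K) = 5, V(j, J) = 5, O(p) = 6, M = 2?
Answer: 2*I*√6078 ≈ 155.92*I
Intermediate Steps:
W = -3 (W = -3 + (½)*0 = -3 + 0 = -3)
N = 15 (N = 5*(1 + 2) = 5*3 = 15)
y(n) = 5
g(l) = 150 (g(l) = 15*(5 + 5) = 15*10 = 150)
√(-24462 + g(-88)) = √(-24462 + 150) = √(-24312) = 2*I*√6078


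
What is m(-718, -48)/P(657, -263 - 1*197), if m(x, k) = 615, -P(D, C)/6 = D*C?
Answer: 41/120888 ≈ 0.00033916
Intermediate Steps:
P(D, C) = -6*C*D (P(D, C) = -6*D*C = -6*C*D)
m(-718, -48)/P(657, -263 - 1*197) = 615/((-6*(-263 - 1*197)*657)) = 615/((-6*(-263 - 197)*657)) = 615/((-6*(-460)*657)) = 615/1813320 = 615*(1/1813320) = 41/120888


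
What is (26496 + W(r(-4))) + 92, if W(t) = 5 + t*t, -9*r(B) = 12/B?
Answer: 239338/9 ≈ 26593.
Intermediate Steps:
r(B) = -4/(3*B)
W(t) = 5 + t²
(26496 + W(r(-4))) + 92 = (26496 + (5 + (-4/3/(-4))²)) + 92 = (26496 + (5 + (-4/3*(-¼))²)) + 92 = (26496 + (5 + (⅓)²)) + 92 = (26496 + (5 + ⅑)) + 92 = (26496 + 46/9) + 92 = 238510/9 + 92 = 239338/9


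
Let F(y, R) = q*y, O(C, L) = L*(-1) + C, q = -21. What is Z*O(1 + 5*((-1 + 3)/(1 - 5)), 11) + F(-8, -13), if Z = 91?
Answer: -1939/2 ≈ -969.50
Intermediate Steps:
O(C, L) = C - L (O(C, L) = -L + C = C - L)
F(y, R) = -21*y
Z*O(1 + 5*((-1 + 3)/(1 - 5)), 11) + F(-8, -13) = 91*((1 + 5*((-1 + 3)/(1 - 5))) - 1*11) - 21*(-8) = 91*((1 + 5*(2/(-4))) - 11) + 168 = 91*((1 + 5*(2*(-1/4))) - 11) + 168 = 91*((1 + 5*(-1/2)) - 11) + 168 = 91*((1 - 5/2) - 11) + 168 = 91*(-3/2 - 11) + 168 = 91*(-25/2) + 168 = -2275/2 + 168 = -1939/2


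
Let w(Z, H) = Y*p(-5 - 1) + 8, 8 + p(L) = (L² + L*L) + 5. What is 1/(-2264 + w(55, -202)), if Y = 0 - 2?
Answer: -1/2394 ≈ -0.00041771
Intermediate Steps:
p(L) = -3 + 2*L² (p(L) = -8 + ((L² + L*L) + 5) = -8 + ((L² + L²) + 5) = -8 + (2*L² + 5) = -8 + (5 + 2*L²) = -3 + 2*L²)
Y = -2
w(Z, H) = -130 (w(Z, H) = -2*(-3 + 2*(-5 - 1)²) + 8 = -2*(-3 + 2*(-6)²) + 8 = -2*(-3 + 2*36) + 8 = -2*(-3 + 72) + 8 = -2*69 + 8 = -138 + 8 = -130)
1/(-2264 + w(55, -202)) = 1/(-2264 - 130) = 1/(-2394) = -1/2394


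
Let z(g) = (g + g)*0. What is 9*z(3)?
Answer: 0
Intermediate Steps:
z(g) = 0 (z(g) = (2*g)*0 = 0)
9*z(3) = 9*0 = 0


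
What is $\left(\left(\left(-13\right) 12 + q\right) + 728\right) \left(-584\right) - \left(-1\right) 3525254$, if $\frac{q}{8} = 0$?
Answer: $3191206$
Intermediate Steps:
$q = 0$ ($q = 8 \cdot 0 = 0$)
$\left(\left(\left(-13\right) 12 + q\right) + 728\right) \left(-584\right) - \left(-1\right) 3525254 = \left(\left(\left(-13\right) 12 + 0\right) + 728\right) \left(-584\right) - \left(-1\right) 3525254 = \left(\left(-156 + 0\right) + 728\right) \left(-584\right) - -3525254 = \left(-156 + 728\right) \left(-584\right) + 3525254 = 572 \left(-584\right) + 3525254 = -334048 + 3525254 = 3191206$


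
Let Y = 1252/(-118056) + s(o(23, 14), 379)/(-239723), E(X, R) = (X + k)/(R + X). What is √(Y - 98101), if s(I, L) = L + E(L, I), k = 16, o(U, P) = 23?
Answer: I*√612344958959595070391395301/79006228279 ≈ 313.21*I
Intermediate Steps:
E(X, R) = (16 + X)/(R + X) (E(X, R) = (X + 16)/(R + X) = (16 + X)/(R + X))
s(I, L) = L + (16 + L)/(I + L)
Y = -963103840/79006228279 (Y = 1252/(-118056) + ((16 + 379 + 379*(23 + 379))/(23 + 379))/(-239723) = 1252*(-1/118056) + ((16 + 379 + 379*402)/402)*(-1/239723) = -313/29514 + ((16 + 379 + 152358)/402)*(-1/239723) = -313/29514 + ((1/402)*152753)*(-1/239723) = -313/29514 + (152753/402)*(-1/239723) = -313/29514 - 152753/96368646 = -963103840/79006228279 ≈ -0.012190)
√(Y - 98101) = √(-963103840/79006228279 - 98101) = √(-7750590963502019/79006228279) = I*√612344958959595070391395301/79006228279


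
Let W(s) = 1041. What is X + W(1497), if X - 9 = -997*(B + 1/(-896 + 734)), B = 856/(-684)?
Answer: 7091287/3078 ≈ 2303.9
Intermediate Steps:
B = -214/171 (B = 856*(-1/684) = -214/171 ≈ -1.2515)
X = 3887089/3078 (X = 9 - 997*(-214/171 + 1/(-896 + 734)) = 9 - 997*(-214/171 + 1/(-162)) = 9 - 997*(-214/171 - 1/162) = 9 - 997*(-3871/3078) = 9 + 3859387/3078 = 3887089/3078 ≈ 1262.9)
X + W(1497) = 3887089/3078 + 1041 = 7091287/3078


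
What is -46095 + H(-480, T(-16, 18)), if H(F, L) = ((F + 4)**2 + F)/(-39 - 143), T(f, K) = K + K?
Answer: -331361/7 ≈ -47337.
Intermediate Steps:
T(f, K) = 2*K
H(F, L) = -F/182 - (4 + F)**2/182 (H(F, L) = ((4 + F)**2 + F)/(-182) = (F + (4 + F)**2)*(-1/182) = -F/182 - (4 + F)**2/182)
-46095 + H(-480, T(-16, 18)) = -46095 + (-1/182*(-480) - (4 - 480)**2/182) = -46095 + (240/91 - 1/182*(-476)**2) = -46095 + (240/91 - 1/182*226576) = -46095 + (240/91 - 16184/13) = -46095 - 8696/7 = -331361/7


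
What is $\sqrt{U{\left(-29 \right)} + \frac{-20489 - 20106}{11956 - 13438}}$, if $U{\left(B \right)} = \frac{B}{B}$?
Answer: $\frac{\sqrt{62358114}}{1482} \approx 5.3284$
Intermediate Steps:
$U{\left(B \right)} = 1$
$\sqrt{U{\left(-29 \right)} + \frac{-20489 - 20106}{11956 - 13438}} = \sqrt{1 + \frac{-20489 - 20106}{11956 - 13438}} = \sqrt{1 - \frac{40595}{-1482}} = \sqrt{1 - - \frac{40595}{1482}} = \sqrt{1 + \frac{40595}{1482}} = \sqrt{\frac{42077}{1482}} = \frac{\sqrt{62358114}}{1482}$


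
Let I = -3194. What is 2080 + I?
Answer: -1114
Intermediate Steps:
2080 + I = 2080 - 3194 = -1114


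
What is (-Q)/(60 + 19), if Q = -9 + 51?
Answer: -42/79 ≈ -0.53165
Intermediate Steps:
Q = 42
(-Q)/(60 + 19) = (-1*42)/(60 + 19) = -42/79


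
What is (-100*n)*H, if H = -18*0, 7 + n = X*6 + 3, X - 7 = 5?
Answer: 0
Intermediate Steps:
X = 12 (X = 7 + 5 = 12)
n = 68 (n = -7 + (12*6 + 3) = -7 + (72 + 3) = -7 + 75 = 68)
H = 0
(-100*n)*H = -100*68*0 = -6800*0 = 0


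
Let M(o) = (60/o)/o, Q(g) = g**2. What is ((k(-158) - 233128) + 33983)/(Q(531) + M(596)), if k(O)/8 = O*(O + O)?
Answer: 17785576316/25039264659 ≈ 0.71031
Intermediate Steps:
k(O) = 16*O**2 (k(O) = 8*(O*(O + O)) = 8*(O*(2*O)) = 8*(2*O**2) = 16*O**2)
M(o) = 60/o**2
((k(-158) - 233128) + 33983)/(Q(531) + M(596)) = ((16*(-158)**2 - 233128) + 33983)/(531**2 + 60/596**2) = ((16*24964 - 233128) + 33983)/(281961 + 60*(1/355216)) = ((399424 - 233128) + 33983)/(281961 + 15/88804) = (166296 + 33983)/(25039264659/88804) = 200279*(88804/25039264659) = 17785576316/25039264659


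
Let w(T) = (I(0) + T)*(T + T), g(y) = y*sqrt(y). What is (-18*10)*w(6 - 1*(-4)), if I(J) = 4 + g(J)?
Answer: -50400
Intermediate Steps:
g(y) = y**(3/2)
I(J) = 4 + J**(3/2)
w(T) = 2*T*(4 + T) (w(T) = ((4 + 0**(3/2)) + T)*(T + T) = ((4 + 0) + T)*(2*T) = (4 + T)*(2*T) = 2*T*(4 + T))
(-18*10)*w(6 - 1*(-4)) = (-18*10)*(2*(6 - 1*(-4))*(4 + (6 - 1*(-4)))) = -360*(6 + 4)*(4 + (6 + 4)) = -360*10*(4 + 10) = -360*10*14 = -180*280 = -50400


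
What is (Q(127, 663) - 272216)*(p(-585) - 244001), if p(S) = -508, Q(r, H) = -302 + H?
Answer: 66470994195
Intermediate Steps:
(Q(127, 663) - 272216)*(p(-585) - 244001) = ((-302 + 663) - 272216)*(-508 - 244001) = (361 - 272216)*(-244509) = -271855*(-244509) = 66470994195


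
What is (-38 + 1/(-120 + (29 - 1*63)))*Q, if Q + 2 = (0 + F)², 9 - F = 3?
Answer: -99501/77 ≈ -1292.2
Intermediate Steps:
F = 6 (F = 9 - 1*3 = 9 - 3 = 6)
Q = 34 (Q = -2 + (0 + 6)² = -2 + 6² = -2 + 36 = 34)
(-38 + 1/(-120 + (29 - 1*63)))*Q = (-38 + 1/(-120 + (29 - 1*63)))*34 = (-38 + 1/(-120 + (29 - 63)))*34 = (-38 + 1/(-120 - 34))*34 = (-38 + 1/(-154))*34 = (-38 - 1/154)*34 = -5853/154*34 = -99501/77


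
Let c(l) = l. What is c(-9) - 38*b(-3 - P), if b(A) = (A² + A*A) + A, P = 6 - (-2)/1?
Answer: -8787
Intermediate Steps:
P = 8 (P = 6 - (-2) = 6 - 1*(-2) = 6 + 2 = 8)
b(A) = A + 2*A² (b(A) = (A² + A²) + A = 2*A² + A = A + 2*A²)
c(-9) - 38*b(-3 - P) = -9 - 38*(-3 - 1*8)*(1 + 2*(-3 - 1*8)) = -9 - 38*(-3 - 8)*(1 + 2*(-3 - 8)) = -9 - (-418)*(1 + 2*(-11)) = -9 - (-418)*(1 - 22) = -9 - (-418)*(-21) = -9 - 38*231 = -9 - 8778 = -8787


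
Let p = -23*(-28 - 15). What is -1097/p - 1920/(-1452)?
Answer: 25503/119669 ≈ 0.21311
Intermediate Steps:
p = 989 (p = -23*(-43) = 989)
-1097/p - 1920/(-1452) = -1097/989 - 1920/(-1452) = -1097*1/989 - 1920*(-1/1452) = -1097/989 + 160/121 = 25503/119669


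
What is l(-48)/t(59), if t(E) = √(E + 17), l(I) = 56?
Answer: 28*√19/19 ≈ 6.4236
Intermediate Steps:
t(E) = √(17 + E)
l(-48)/t(59) = 56/(√(17 + 59)) = 56/(√76) = 56/((2*√19)) = 56*(√19/38) = 28*√19/19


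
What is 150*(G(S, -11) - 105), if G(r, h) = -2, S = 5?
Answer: -16050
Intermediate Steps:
150*(G(S, -11) - 105) = 150*(-2 - 105) = 150*(-107) = -16050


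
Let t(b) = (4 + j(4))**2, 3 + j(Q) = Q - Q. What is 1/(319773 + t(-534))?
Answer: 1/319774 ≈ 3.1272e-6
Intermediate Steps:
j(Q) = -3 (j(Q) = -3 + (Q - Q) = -3 + 0 = -3)
t(b) = 1 (t(b) = (4 - 3)**2 = 1**2 = 1)
1/(319773 + t(-534)) = 1/(319773 + 1) = 1/319774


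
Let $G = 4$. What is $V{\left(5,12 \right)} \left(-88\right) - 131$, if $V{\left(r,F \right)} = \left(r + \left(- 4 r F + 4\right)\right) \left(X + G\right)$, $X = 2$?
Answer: $121837$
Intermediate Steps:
$V{\left(r,F \right)} = 24 + 6 r - 24 F r$ ($V{\left(r,F \right)} = \left(r + \left(- 4 r F + 4\right)\right) \left(2 + 4\right) = \left(r - \left(-4 + 4 F r\right)\right) 6 = \left(4 + r - 4 F r\right) 6 = 24 + 6 r - 24 F r$)
$V{\left(5,12 \right)} \left(-88\right) - 131 = \left(24 + 6 \cdot 5 - 288 \cdot 5\right) \left(-88\right) - 131 = \left(24 + 30 - 1440\right) \left(-88\right) - 131 = \left(-1386\right) \left(-88\right) - 131 = 121968 - 131 = 121837$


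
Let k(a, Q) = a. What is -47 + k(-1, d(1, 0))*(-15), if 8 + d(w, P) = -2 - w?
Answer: -32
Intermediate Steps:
d(w, P) = -10 - w (d(w, P) = -8 + (-2 - w) = -10 - w)
-47 + k(-1, d(1, 0))*(-15) = -47 - 1*(-15) = -47 + 15 = -32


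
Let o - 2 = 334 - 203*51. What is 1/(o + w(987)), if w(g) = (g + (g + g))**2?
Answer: 1/8757504 ≈ 1.1419e-7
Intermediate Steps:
o = -10017 (o = 2 + (334 - 203*51) = 2 + (334 - 10353) = 2 - 10019 = -10017)
w(g) = 9*g**2 (w(g) = (g + 2*g)**2 = (3*g)**2 = 9*g**2)
1/(o + w(987)) = 1/(-10017 + 9*987**2) = 1/(-10017 + 9*974169) = 1/(-10017 + 8767521) = 1/8757504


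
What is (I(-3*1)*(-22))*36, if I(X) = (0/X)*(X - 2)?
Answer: 0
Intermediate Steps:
I(X) = 0 (I(X) = 0*(-2 + X) = 0)
(I(-3*1)*(-22))*36 = (0*(-22))*36 = 0*36 = 0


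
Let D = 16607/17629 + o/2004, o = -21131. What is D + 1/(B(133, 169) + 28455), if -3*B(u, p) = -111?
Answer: -35535047578/3700662051 ≈ -9.6024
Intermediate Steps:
B(u, p) = 37 (B(u, p) = -1/3*(-111) = 37)
D = -339237971/35328516 (D = 16607/17629 - 21131/2004 = -339237971/35328516 ≈ -9.6024)
D + 1/(B(133, 169) + 28455) = -339237971/35328516 + 1/(37 + 28455) = -339237971/35328516 + 1/28492 = -35535047578/3700662051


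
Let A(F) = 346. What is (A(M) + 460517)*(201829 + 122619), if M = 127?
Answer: 149526078624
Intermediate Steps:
(A(M) + 460517)*(201829 + 122619) = (346 + 460517)*(201829 + 122619) = 460863*324448 = 149526078624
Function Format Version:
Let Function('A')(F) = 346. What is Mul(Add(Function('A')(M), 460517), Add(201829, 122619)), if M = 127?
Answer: 149526078624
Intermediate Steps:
Mul(Add(Function('A')(M), 460517), Add(201829, 122619)) = Mul(Add(346, 460517), Add(201829, 122619)) = Mul(460863, 324448) = 149526078624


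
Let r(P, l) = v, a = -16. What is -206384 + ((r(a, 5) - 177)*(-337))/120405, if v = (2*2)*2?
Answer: -24849608567/120405 ≈ -2.0638e+5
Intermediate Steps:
v = 8 (v = 4*2 = 8)
r(P, l) = 8
-206384 + ((r(a, 5) - 177)*(-337))/120405 = -206384 + ((8 - 177)*(-337))/120405 = -206384 - 169*(-337)*(1/120405) = -206384 + 56953*(1/120405) = -206384 + 56953/120405 = -24849608567/120405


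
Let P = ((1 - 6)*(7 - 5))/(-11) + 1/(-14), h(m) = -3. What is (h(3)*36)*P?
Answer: -6966/77 ≈ -90.468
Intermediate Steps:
P = 129/154 (P = -5*2*(-1/11) + 1*(-1/14) = -10*(-1/11) - 1/14 = 10/11 - 1/14 = 129/154 ≈ 0.83766)
(h(3)*36)*P = -3*36*(129/154) = -108*129/154 = -6966/77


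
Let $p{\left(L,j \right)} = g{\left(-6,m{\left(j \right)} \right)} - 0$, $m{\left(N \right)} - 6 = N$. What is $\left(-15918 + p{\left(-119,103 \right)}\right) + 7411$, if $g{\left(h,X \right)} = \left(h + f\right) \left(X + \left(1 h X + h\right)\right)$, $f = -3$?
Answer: $-3548$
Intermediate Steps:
$m{\left(N \right)} = 6 + N$
$g{\left(h,X \right)} = \left(-3 + h\right) \left(X + h + X h\right)$ ($g{\left(h,X \right)} = \left(h - 3\right) \left(X + \left(1 h X + h\right)\right) = \left(-3 + h\right) \left(X + \left(h X + h\right)\right) = \left(-3 + h\right) \left(X + \left(X h + h\right)\right) = \left(-3 + h\right) \left(X + \left(h + X h\right)\right) = \left(-3 + h\right) \left(X + h + X h\right)$)
$p{\left(L,j \right)} = 324 + 45 j$ ($p{\left(L,j \right)} = \left(\left(-6\right)^{2} - 3 \left(6 + j\right) - -18 + \left(6 + j\right) \left(-6\right)^{2} - 2 \left(6 + j\right) \left(-6\right)\right) - 0 = \left(36 - \left(18 + 3 j\right) + 18 + \left(6 + j\right) 36 + \left(72 + 12 j\right)\right) + 0 = \left(36 - \left(18 + 3 j\right) + 18 + \left(216 + 36 j\right) + \left(72 + 12 j\right)\right) + 0 = \left(324 + 45 j\right) + 0 = 324 + 45 j$)
$\left(-15918 + p{\left(-119,103 \right)}\right) + 7411 = \left(-15918 + \left(324 + 45 \cdot 103\right)\right) + 7411 = \left(-15918 + \left(324 + 4635\right)\right) + 7411 = \left(-15918 + 4959\right) + 7411 = -10959 + 7411 = -3548$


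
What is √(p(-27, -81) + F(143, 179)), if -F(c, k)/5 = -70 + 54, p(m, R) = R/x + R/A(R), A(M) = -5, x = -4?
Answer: √11645/10 ≈ 10.791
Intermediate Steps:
p(m, R) = -9*R/20 (p(m, R) = R/(-4) + R/(-5) = R*(-¼) + R*(-⅕) = -R/4 - R/5 = -9*R/20)
F(c, k) = 80 (F(c, k) = -5*(-70 + 54) = -5*(-16) = 80)
√(p(-27, -81) + F(143, 179)) = √(-9/20*(-81) + 80) = √(729/20 + 80) = √(2329/20) = √11645/10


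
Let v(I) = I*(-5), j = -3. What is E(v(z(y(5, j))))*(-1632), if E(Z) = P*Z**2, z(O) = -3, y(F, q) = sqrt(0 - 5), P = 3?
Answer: -1101600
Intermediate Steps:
y(F, q) = I*sqrt(5) (y(F, q) = sqrt(-5) = I*sqrt(5))
v(I) = -5*I
E(Z) = 3*Z**2
E(v(z(y(5, j))))*(-1632) = (3*(-5*(-3))**2)*(-1632) = (3*15**2)*(-1632) = (3*225)*(-1632) = 675*(-1632) = -1101600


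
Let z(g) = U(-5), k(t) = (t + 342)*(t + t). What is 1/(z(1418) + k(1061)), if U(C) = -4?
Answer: 1/2977162 ≈ 3.3589e-7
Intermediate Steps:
k(t) = 2*t*(342 + t) (k(t) = (342 + t)*(2*t) = 2*t*(342 + t))
z(g) = -4
1/(z(1418) + k(1061)) = 1/(-4 + 2*1061*(342 + 1061)) = 1/(-4 + 2*1061*1403) = 1/(-4 + 2977166) = 1/2977162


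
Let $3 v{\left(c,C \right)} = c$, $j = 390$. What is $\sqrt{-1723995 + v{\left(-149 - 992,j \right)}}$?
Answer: $\frac{7 i \sqrt{316722}}{3} \approx 1313.2 i$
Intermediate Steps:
$v{\left(c,C \right)} = \frac{c}{3}$
$\sqrt{-1723995 + v{\left(-149 - 992,j \right)}} = \sqrt{-1723995 + \frac{-149 - 992}{3}} = \sqrt{-1723995 + \frac{1}{3} \left(-1141\right)} = \sqrt{-1723995 - \frac{1141}{3}} = \sqrt{- \frac{5173126}{3}} = \frac{7 i \sqrt{316722}}{3}$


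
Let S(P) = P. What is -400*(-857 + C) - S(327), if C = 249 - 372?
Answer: 391673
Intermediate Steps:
C = -123
-400*(-857 + C) - S(327) = -400*(-857 - 123) - 1*327 = -400*(-980) - 327 = 392000 - 327 = 391673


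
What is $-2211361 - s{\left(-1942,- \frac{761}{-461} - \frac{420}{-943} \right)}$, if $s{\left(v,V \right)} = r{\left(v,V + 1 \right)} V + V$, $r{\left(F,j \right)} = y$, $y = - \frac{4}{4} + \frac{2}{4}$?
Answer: $- \frac{1922659887249}{869446} \approx -2.2114 \cdot 10^{6}$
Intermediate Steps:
$y = - \frac{1}{2}$ ($y = \left(-4\right) \frac{1}{4} + 2 \cdot \frac{1}{4} = -1 + \frac{1}{2} = - \frac{1}{2} \approx -0.5$)
$r{\left(F,j \right)} = - \frac{1}{2}$
$s{\left(v,V \right)} = \frac{V}{2}$ ($s{\left(v,V \right)} = - \frac{V}{2} + V = \frac{V}{2}$)
$-2211361 - s{\left(-1942,- \frac{761}{-461} - \frac{420}{-943} \right)} = -2211361 - \frac{- \frac{761}{-461} - \frac{420}{-943}}{2} = -2211361 - \frac{\left(-761\right) \left(- \frac{1}{461}\right) - - \frac{420}{943}}{2} = -2211361 - \frac{\frac{761}{461} + \frac{420}{943}}{2} = -2211361 - \frac{1}{2} \cdot \frac{911243}{434723} = -2211361 - \frac{911243}{869446} = - \frac{1922659887249}{869446}$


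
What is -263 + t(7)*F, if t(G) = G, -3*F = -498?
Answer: 899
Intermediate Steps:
F = 166 (F = -1/3*(-498) = 166)
-263 + t(7)*F = -263 + 7*166 = -263 + 1162 = 899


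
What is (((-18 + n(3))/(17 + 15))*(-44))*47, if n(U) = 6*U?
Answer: 0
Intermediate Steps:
(((-18 + n(3))/(17 + 15))*(-44))*47 = (((-18 + 6*3)/(17 + 15))*(-44))*47 = (((-18 + 18)/32)*(-44))*47 = ((0*(1/32))*(-44))*47 = (0*(-44))*47 = 0*47 = 0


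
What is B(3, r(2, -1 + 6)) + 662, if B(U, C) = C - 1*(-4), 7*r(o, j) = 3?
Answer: 4665/7 ≈ 666.43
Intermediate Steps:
r(o, j) = 3/7 (r(o, j) = (1/7)*3 = 3/7)
B(U, C) = 4 + C (B(U, C) = C + 4 = 4 + C)
B(3, r(2, -1 + 6)) + 662 = (4 + 3/7) + 662 = 31/7 + 662 = 4665/7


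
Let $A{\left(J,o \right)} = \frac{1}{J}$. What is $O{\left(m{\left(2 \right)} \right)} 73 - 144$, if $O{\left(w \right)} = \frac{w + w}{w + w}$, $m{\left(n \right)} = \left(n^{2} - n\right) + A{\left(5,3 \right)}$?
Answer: $-71$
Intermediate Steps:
$m{\left(n \right)} = \frac{1}{5} + n^{2} - n$ ($m{\left(n \right)} = \left(n^{2} - n\right) + \frac{1}{5} = \frac{1}{5} + n^{2} - n$)
$O{\left(w \right)} = 1$ ($O{\left(w \right)} = \frac{2 w}{2 w} = 2 w \frac{1}{2 w} = 1$)
$O{\left(m{\left(2 \right)} \right)} 73 - 144 = 1 \cdot 73 - 144 = 73 - 144 = -71$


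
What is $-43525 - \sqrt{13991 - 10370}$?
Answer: $-43525 - \sqrt{3621} \approx -43585.0$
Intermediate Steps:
$-43525 - \sqrt{13991 - 10370} = -43525 - \sqrt{3621}$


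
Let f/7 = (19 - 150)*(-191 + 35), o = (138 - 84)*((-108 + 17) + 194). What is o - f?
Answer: -137490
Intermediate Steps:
o = 5562 (o = 54*(-91 + 194) = 54*103 = 5562)
f = 143052 (f = 7*((19 - 150)*(-191 + 35)) = 7*(-131*(-156)) = 7*20436 = 143052)
o - f = 5562 - 1*143052 = 5562 - 143052 = -137490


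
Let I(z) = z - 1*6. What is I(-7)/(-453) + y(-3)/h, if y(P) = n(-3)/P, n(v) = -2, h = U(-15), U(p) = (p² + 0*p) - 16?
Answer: 3019/94677 ≈ 0.031887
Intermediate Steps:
U(p) = -16 + p² (U(p) = (p² + 0) - 16 = p² - 16 = -16 + p²)
h = 209 (h = -16 + (-15)² = -16 + 225 = 209)
I(z) = -6 + z (I(z) = z - 6 = -6 + z)
y(P) = -2/P
I(-7)/(-453) + y(-3)/h = (-6 - 7)/(-453) - 2/(-3)/209 = -13*(-1/453) - 2*(-⅓)*(1/209) = 13/453 + (⅔)*(1/209) = 13/453 + 2/627 = 3019/94677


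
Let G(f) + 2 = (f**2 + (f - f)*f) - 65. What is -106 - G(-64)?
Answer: -4135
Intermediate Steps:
G(f) = -67 + f**2 (G(f) = -2 + ((f**2 + (f - f)*f) - 65) = -2 + ((f**2 + 0*f) - 65) = -2 + ((f**2 + 0) - 65) = -2 + (f**2 - 65) = -2 + (-65 + f**2) = -67 + f**2)
-106 - G(-64) = -106 - (-67 + (-64)**2) = -106 - (-67 + 4096) = -106 - 1*4029 = -106 - 4029 = -4135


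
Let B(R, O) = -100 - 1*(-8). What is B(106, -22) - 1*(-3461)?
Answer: 3369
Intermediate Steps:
B(R, O) = -92 (B(R, O) = -100 + 8 = -92)
B(106, -22) - 1*(-3461) = -92 - 1*(-3461) = -92 + 3461 = 3369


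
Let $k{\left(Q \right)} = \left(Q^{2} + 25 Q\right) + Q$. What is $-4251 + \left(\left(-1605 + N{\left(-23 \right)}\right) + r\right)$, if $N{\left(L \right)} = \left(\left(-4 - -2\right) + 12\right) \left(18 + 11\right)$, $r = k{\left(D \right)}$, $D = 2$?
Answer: $-5510$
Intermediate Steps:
$k{\left(Q \right)} = Q^{2} + 26 Q$
$r = 56$ ($r = 2 \left(26 + 2\right) = 2 \cdot 28 = 56$)
$N{\left(L \right)} = 290$ ($N{\left(L \right)} = \left(\left(-4 + 2\right) + 12\right) 29 = \left(-2 + 12\right) 29 = 10 \cdot 29 = 290$)
$-4251 + \left(\left(-1605 + N{\left(-23 \right)}\right) + r\right) = -4251 + \left(\left(-1605 + 290\right) + 56\right) = -4251 + \left(-1315 + 56\right) = -4251 - 1259 = -5510$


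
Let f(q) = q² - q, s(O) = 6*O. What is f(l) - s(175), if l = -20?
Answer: -630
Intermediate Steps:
f(l) - s(175) = -20*(-1 - 20) - 6*175 = -20*(-21) - 1*1050 = 420 - 1050 = -630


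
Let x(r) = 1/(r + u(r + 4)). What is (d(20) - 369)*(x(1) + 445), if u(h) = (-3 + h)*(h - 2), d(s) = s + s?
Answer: -146452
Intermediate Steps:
d(s) = 2*s
u(h) = (-3 + h)*(-2 + h)
x(r) = 1/(-14 + (4 + r)² - 4*r) (x(r) = 1/(r + (6 + (r + 4)² - 5*(r + 4))) = 1/(r + (6 + (4 + r)² - 5*(4 + r))) = 1/(r + (6 + (4 + r)² + (-20 - 5*r))) = 1/(r + (-14 + (4 + r)² - 5*r)) = 1/(-14 + (4 + r)² - 4*r))
(d(20) - 369)*(x(1) + 445) = (2*20 - 369)*(1/(2 + 1² + 4*1) + 445) = (40 - 369)*(1/(2 + 1 + 4) + 445) = -329*(1/7 + 445) = -329*(⅐ + 445) = -329*3116/7 = -146452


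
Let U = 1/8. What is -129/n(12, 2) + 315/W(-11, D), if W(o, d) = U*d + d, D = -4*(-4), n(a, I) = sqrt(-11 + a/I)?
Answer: 35/2 + 129*I*sqrt(5)/5 ≈ 17.5 + 57.691*I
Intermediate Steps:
U = 1/8 ≈ 0.12500
D = 16
W(o, d) = 9*d/8 (W(o, d) = d/8 + d = 9*d/8)
-129/n(12, 2) + 315/W(-11, D) = -129/sqrt(-11 + 12/2) + 315/(((9/8)*16)) = -129/sqrt(-11 + 12*(1/2)) + 315/18 = -129/sqrt(-11 + 6) + 315*(1/18) = -129*(-I*sqrt(5)/5) + 35/2 = -(-129)*I*sqrt(5)/5 + 35/2 = 129*I*sqrt(5)/5 + 35/2 = 35/2 + 129*I*sqrt(5)/5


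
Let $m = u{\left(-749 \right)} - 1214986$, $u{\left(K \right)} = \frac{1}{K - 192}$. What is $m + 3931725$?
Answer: $\frac{2556451398}{941} \approx 2.7167 \cdot 10^{6}$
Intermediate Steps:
$u{\left(K \right)} = \frac{1}{-192 + K}$
$m = - \frac{1143301827}{941}$ ($m = \frac{1}{-192 - 749} - 1214986 = \frac{1}{-941} - 1214986 = - \frac{1}{941} - 1214986 = - \frac{1143301827}{941} \approx -1.215 \cdot 10^{6}$)
$m + 3931725 = - \frac{1143301827}{941} + 3931725 = \frac{2556451398}{941}$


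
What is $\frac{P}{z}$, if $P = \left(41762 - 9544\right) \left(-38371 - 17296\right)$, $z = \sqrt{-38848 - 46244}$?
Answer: $\frac{896739703 i \sqrt{21273}}{21273} \approx 6.1483 \cdot 10^{6} i$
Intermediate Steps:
$z = 2 i \sqrt{21273}$ ($z = \sqrt{-85092} = 2 i \sqrt{21273} \approx 291.71 i$)
$P = -1793479406$ ($P = 32218 \left(-55667\right) = -1793479406$)
$\frac{P}{z} = - \frac{1793479406}{2 i \sqrt{21273}} = - 1793479406 \left(- \frac{i \sqrt{21273}}{42546}\right) = \frac{896739703 i \sqrt{21273}}{21273}$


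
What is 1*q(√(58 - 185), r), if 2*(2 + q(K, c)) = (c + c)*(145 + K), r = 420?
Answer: 60898 + 420*I*√127 ≈ 60898.0 + 4733.2*I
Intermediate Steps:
q(K, c) = -2 + c*(145 + K) (q(K, c) = -2 + ((c + c)*(145 + K))/2 = -2 + ((2*c)*(145 + K))/2 = -2 + (2*c*(145 + K))/2 = -2 + c*(145 + K))
1*q(√(58 - 185), r) = 1*(-2 + 145*420 + √(58 - 185)*420) = 1*(-2 + 60900 + √(-127)*420) = 1*(-2 + 60900 + (I*√127)*420) = 1*(-2 + 60900 + 420*I*√127) = 1*(60898 + 420*I*√127) = 60898 + 420*I*√127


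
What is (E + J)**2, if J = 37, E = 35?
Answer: 5184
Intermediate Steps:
(E + J)**2 = (35 + 37)**2 = 72**2 = 5184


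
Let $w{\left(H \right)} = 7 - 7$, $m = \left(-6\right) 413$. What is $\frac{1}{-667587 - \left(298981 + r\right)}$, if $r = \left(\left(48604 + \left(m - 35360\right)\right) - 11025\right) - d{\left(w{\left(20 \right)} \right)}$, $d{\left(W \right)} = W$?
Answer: $- \frac{1}{966309} \approx -1.0349 \cdot 10^{-6}$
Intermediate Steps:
$m = -2478$
$w{\left(H \right)} = 0$
$r = -259$ ($r = \left(\left(48604 - 37838\right) - 11025\right) - 0 = \left(\left(48604 - 37838\right) - 11025\right) + 0 = \left(10766 - 11025\right) + 0 = -259 + 0 = -259$)
$\frac{1}{-667587 - \left(298981 + r\right)} = \frac{1}{-667587 - 298722} = \frac{1}{-966309} = - \frac{1}{966309}$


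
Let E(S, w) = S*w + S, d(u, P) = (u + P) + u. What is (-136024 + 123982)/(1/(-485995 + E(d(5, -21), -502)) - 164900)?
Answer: 1928662776/26410603867 ≈ 0.073026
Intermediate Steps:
d(u, P) = P + 2*u (d(u, P) = (P + u) + u = P + 2*u)
E(S, w) = S + S*w
(-136024 + 123982)/(1/(-485995 + E(d(5, -21), -502)) - 164900) = (-136024 + 123982)/(1/(-485995 + (-21 + 2*5)*(1 - 502)) - 164900) = -12042/(1/(-485995 + (-21 + 10)*(-501)) - 164900) = -12042/(1/(-485995 - 11*(-501)) - 164900) = -12042/(1/(-485995 + 5511) - 164900) = -12042/(1/(-480484) - 164900) = -12042/(-1/480484 - 164900) = -12042/(-79231811601/480484) = -12042*(-480484/79231811601) = 1928662776/26410603867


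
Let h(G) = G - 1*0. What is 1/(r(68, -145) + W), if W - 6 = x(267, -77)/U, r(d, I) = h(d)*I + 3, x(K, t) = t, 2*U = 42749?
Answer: -6107/60160079 ≈ -0.00010151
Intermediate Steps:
U = 42749/2 (U = (½)*42749 = 42749/2 ≈ 21375.)
h(G) = G (h(G) = G + 0 = G)
r(d, I) = 3 + I*d (r(d, I) = d*I + 3 = I*d + 3 = 3 + I*d)
W = 36620/6107 (W = 6 - 77/42749/2 = 6 - 77*2/42749 = 6 - 22/6107 = 36620/6107 ≈ 5.9964)
1/(r(68, -145) + W) = 1/((3 - 145*68) + 36620/6107) = 1/((3 - 9860) + 36620/6107) = 1/(-9857 + 36620/6107) = 1/(-60160079/6107) = -6107/60160079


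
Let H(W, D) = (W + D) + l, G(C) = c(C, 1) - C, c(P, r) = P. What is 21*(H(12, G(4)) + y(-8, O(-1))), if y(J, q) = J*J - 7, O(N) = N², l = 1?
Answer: 1470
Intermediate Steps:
G(C) = 0 (G(C) = C - C = 0)
H(W, D) = 1 + D + W (H(W, D) = (W + D) + 1 = (D + W) + 1 = 1 + D + W)
y(J, q) = -7 + J² (y(J, q) = J² - 7 = -7 + J²)
21*(H(12, G(4)) + y(-8, O(-1))) = 21*((1 + 0 + 12) + (-7 + (-8)²)) = 21*(13 + (-7 + 64)) = 21*(13 + 57) = 21*70 = 1470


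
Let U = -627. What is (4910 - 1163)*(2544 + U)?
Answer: 7182999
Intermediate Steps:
(4910 - 1163)*(2544 + U) = (4910 - 1163)*(2544 - 627) = 3747*1917 = 7182999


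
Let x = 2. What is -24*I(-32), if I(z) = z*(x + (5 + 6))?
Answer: 9984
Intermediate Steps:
I(z) = 13*z (I(z) = z*(2 + (5 + 6)) = z*(2 + 11) = z*13 = 13*z)
-24*I(-32) = -312*(-32) = -24*(-416) = 9984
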